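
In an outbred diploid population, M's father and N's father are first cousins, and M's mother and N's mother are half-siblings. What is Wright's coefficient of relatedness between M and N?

With two independent routes of shared ancestry, r is the sum of the two contributions.
M and N are related in two ways: second cousins through their fathers (r = 1/32) and half first cousins through their mothers (r = 1/16).
r = 1/32 + 1/16 = 3/32 = 0.09375.

0.09375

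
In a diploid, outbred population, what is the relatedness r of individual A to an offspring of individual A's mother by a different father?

Each parent–offspring link contributes a factor of 1/2, and independent paths through distinct common ancestors add.
Half-sibs share one parent — one path of length 2: r = (1/2)^2 = 1/4.

0.25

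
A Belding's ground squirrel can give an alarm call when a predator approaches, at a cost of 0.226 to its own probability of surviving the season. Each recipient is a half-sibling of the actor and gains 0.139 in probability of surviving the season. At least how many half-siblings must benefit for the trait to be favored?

r to a half-sibling = 1/4 (half-sibs share one parent — one path of length 2: r = (1/2)^2 = 1/4).
Hamilton's rule: n·r·B > C  ⇒  n > C/(r·B) = 0.226/(0.25·0.139) = 6.504.
The smallest integer exceeding 6.504 is 7.

7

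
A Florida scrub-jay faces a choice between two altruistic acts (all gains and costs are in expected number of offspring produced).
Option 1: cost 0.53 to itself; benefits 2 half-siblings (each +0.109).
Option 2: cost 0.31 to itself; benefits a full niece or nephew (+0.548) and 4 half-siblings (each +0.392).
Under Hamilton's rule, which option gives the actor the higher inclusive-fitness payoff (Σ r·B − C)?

Option 1: r to a half-sibling = 0.25.
Option 1: Σ r·B − C = (2·0.25·0.109) − 0.53 = -0.4755.
Option 2: r to a full niece or nephew = 0.25.
Option 2: r to a half-sibling = 0.25.
Option 2: Σ r·B − C = (1·0.25·0.548 + 4·0.25·0.392) − 0.31 = 0.219.
Option 2 has the higher net inclusive-fitness payoff.

Option 2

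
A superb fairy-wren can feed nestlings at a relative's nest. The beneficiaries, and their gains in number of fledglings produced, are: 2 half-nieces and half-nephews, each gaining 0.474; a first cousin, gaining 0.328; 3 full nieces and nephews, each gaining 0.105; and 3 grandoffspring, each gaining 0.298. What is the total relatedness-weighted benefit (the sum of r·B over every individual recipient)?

r to a half-niece or half-nephew = 1/8 (half-aunt/uncle↔niece/nephew: one path of length 3: r = (1/2)^3 = 1/8).
r to a first cousin = 0.125 (first cousins share one grandparent pair — two paths of length 4: r = 2·(1/2)^4 = 1/8).
r to a full niece or nephew = 0.25 (full aunt/uncle↔niece/nephew: two paths of length 3 through the shared grandparent pair: r = 2·(1/2)^3 = 1/4).
r to a grandoffspring = 1/4 (two parent–offspring links: r = (1/2)^2 = 1/4).
Summing one r·B term per recipient: 2·0.125·0.474 + 1·0.125·0.328 + 3·0.25·0.105 + 3·0.25·0.298 = 0.46175.

0.46175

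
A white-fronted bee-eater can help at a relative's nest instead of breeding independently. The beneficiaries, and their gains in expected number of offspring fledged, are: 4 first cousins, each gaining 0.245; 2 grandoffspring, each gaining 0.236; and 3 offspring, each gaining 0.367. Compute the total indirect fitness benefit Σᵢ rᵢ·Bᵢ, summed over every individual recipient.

0.791

r to a first cousin = 0.125 (first cousins share one grandparent pair — two paths of length 4: r = 2·(1/2)^4 = 1/8).
r to a grandoffspring = 1/4 (two parent–offspring links: r = (1/2)^2 = 1/4).
r to an offspring = 1/2 (one parent–offspring link: r = (1/2)^1 = 1/2).
Summing one r·B term per recipient: 4·0.125·0.245 + 2·0.25·0.236 + 3·0.5·0.367 = 0.791.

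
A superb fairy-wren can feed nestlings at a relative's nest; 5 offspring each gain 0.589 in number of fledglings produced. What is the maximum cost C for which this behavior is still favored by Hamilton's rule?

r to an offspring = 1/2 (one parent–offspring link: r = (1/2)^1 = 1/2).
Hamilton's rule: n·r·B > C, so the trait is favored while C < n·r·B = 5·0.5·0.589 = 1.4725.

1.4725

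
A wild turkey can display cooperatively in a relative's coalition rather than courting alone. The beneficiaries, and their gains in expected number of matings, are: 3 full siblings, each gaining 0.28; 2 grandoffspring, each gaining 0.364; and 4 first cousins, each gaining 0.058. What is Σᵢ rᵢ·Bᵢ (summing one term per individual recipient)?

r to a full sibling = 1/2 (full sibs share both parents — two paths of length 2: r = 2·(1/2)^2 = 1/2).
r to a grandoffspring = 1/4 (two parent–offspring links: r = (1/2)^2 = 1/4).
r to a first cousin = 0.125 (first cousins share one grandparent pair — two paths of length 4: r = 2·(1/2)^4 = 1/8).
Summing one r·B term per recipient: 3·0.5·0.28 + 2·0.25·0.364 + 4·0.125·0.058 = 0.631.

0.631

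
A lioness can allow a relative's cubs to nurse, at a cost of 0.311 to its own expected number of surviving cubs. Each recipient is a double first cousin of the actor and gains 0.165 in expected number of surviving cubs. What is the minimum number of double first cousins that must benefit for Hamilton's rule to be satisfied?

8

r to a double first cousin = 0.25 (double first cousins share both grandparent pairs — four paths of length 4: r = 4·(1/2)^4 = 1/4).
Hamilton's rule: n·r·B > C  ⇒  n > C/(r·B) = 0.311/(0.25·0.165) = 7.539.
The smallest integer exceeding 7.539 is 8.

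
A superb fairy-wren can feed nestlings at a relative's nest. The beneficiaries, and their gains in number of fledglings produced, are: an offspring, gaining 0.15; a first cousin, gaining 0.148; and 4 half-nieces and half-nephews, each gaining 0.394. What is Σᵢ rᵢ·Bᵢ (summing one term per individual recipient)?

0.2905

r to an offspring = 0.5 (one parent–offspring link: r = (1/2)^1 = 1/2).
r to a first cousin = 1/8 (first cousins share one grandparent pair — two paths of length 4: r = 2·(1/2)^4 = 1/8).
r to a half-niece or half-nephew = 1/8 (half-aunt/uncle↔niece/nephew: one path of length 3: r = (1/2)^3 = 1/8).
Summing one r·B term per recipient: 1·0.5·0.15 + 1·0.125·0.148 + 4·0.125·0.394 = 0.2905.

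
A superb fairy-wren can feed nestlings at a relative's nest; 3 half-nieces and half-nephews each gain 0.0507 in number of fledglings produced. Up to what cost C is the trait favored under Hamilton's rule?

0.0190125

r to a half-niece or half-nephew = 0.125 (half-aunt/uncle↔niece/nephew: one path of length 3: r = (1/2)^3 = 1/8).
Hamilton's rule: n·r·B > C, so the trait is favored while C < n·r·B = 3·0.125·0.0507 = 0.0190125.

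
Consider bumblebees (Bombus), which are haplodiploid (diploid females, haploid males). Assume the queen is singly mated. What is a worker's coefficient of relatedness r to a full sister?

0.75

Haplodiploid full sisters inherit their father's entire haploid genome identically (contributing 1/2) and on average half of their mother's contribution (1/2 · 1/2 = 1/4); r = 1/2 + 1/4 = 3/4.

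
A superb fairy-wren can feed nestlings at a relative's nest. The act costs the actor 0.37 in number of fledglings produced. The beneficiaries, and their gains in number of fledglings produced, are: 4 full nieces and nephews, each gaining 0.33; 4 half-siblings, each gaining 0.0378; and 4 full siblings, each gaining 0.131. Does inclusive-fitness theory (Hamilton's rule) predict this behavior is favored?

Hamilton's rule: the trait is favored when the sum of r·B over every recipient exceeds the actor's cost C.
r to a full niece or nephew = 1/4 (full aunt/uncle↔niece/nephew: two paths of length 3 through the shared grandparent pair: r = 2·(1/2)^3 = 1/4).
r to a half-sibling = 1/4 (half-sibs share one parent — one path of length 2: r = (1/2)^2 = 1/4).
r to a full sibling = 0.5 (full sibs share both parents — two paths of length 2: r = 2·(1/2)^2 = 1/2).
Summing one r·B term per recipient: 4·0.25·0.33 + 4·0.25·0.0378 + 4·0.5·0.131 = 0.6298.
0.6298 > 0.37: the indirect benefit exceeds the cost.

Yes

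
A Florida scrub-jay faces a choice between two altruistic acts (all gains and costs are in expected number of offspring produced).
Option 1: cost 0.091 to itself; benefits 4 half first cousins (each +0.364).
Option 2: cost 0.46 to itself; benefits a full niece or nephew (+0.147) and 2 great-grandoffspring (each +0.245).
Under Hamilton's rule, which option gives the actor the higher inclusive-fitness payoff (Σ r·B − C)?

Option 1

Option 1: r to a half first cousin = 0.0625.
Option 1: Σ r·B − C = (4·0.0625·0.364) − 0.091 = 0.
Option 2: r to a full niece or nephew = 0.25.
Option 2: r to a great-grandoffspring = 0.125.
Option 2: Σ r·B − C = (1·0.25·0.147 + 2·0.125·0.245) − 0.46 = -0.362.
Option 1 has the higher net inclusive-fitness payoff.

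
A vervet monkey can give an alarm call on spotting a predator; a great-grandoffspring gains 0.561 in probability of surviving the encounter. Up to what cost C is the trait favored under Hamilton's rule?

r to a great-grandoffspring = 0.125 (three parent–offspring links: r = (1/2)^3 = 1/8).
Hamilton's rule: n·r·B > C, so the trait is favored while C < n·r·B = 1·0.125·0.561 = 0.070125.

0.070125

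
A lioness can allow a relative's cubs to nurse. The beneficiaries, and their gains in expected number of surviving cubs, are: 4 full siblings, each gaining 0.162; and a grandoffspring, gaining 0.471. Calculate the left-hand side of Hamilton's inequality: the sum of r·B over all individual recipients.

r to a full sibling = 0.5 (full sibs share both parents — two paths of length 2: r = 2·(1/2)^2 = 1/2).
r to a grandoffspring = 0.25 (two parent–offspring links: r = (1/2)^2 = 1/4).
Summing one r·B term per recipient: 4·0.5·0.162 + 1·0.25·0.471 = 0.44175.

0.44175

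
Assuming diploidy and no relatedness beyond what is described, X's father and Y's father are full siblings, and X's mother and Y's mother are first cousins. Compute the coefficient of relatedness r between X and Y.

Independent pedigree routes through distinct common ancestors add.
X and Y are related in two ways: first cousins through their fathers (r = 1/8) and second cousins through their mothers (r = 1/32).
r = 1/8 + 1/32 = 0.15625.

0.15625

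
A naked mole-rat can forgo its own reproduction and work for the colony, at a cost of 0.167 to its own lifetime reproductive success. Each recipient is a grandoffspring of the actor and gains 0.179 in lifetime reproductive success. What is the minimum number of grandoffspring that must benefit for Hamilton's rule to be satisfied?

4

r to a grandoffspring = 0.25 (two parent–offspring links: r = (1/2)^2 = 1/4).
Hamilton's rule: n·r·B > C  ⇒  n > C/(r·B) = 0.167/(0.25·0.179) = 3.732.
The smallest integer exceeding 3.732 is 4.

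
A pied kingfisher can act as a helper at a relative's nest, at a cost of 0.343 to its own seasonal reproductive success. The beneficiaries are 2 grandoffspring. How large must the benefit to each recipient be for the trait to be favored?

0.686

r to a grandoffspring = 1/4 (two parent–offspring links: r = (1/2)^2 = 1/4).
Hamilton's rule with n recipients of equal r: n·r·B > C, so B > C/(n·r) = 0.343/(2·0.25) = 0.686.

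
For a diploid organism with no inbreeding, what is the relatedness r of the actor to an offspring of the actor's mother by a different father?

0.25

Each parent–offspring link contributes a factor of 1/2, and independent paths through distinct common ancestors add.
Half-sibs share one parent — one path of length 2: r = (1/2)^2 = 1/4.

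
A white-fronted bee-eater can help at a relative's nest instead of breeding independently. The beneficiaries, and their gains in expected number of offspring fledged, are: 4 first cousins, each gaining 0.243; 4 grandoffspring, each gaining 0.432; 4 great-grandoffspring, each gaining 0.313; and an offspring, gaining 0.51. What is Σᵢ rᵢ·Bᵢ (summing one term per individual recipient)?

0.965

r to a first cousin = 0.125 (first cousins share one grandparent pair — two paths of length 4: r = 2·(1/2)^4 = 1/8).
r to a grandoffspring = 1/4 (two parent–offspring links: r = (1/2)^2 = 1/4).
r to a great-grandoffspring = 0.125 (three parent–offspring links: r = (1/2)^3 = 1/8).
r to an offspring = 0.5 (one parent–offspring link: r = (1/2)^1 = 1/2).
Summing one r·B term per recipient: 4·0.125·0.243 + 4·0.25·0.432 + 4·0.125·0.313 + 1·0.5·0.51 = 0.965.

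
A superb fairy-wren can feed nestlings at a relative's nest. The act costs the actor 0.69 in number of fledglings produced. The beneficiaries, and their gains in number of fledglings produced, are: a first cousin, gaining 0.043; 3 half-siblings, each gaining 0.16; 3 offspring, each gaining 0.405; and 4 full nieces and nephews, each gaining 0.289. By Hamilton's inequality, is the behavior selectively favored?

Hamilton's rule: the trait is favored when the sum of r·B over every recipient exceeds the actor's cost C.
r to a first cousin = 1/8 (first cousins share one grandparent pair — two paths of length 4: r = 2·(1/2)^4 = 1/8).
r to a half-sibling = 1/4 (half-sibs share one parent — one path of length 2: r = (1/2)^2 = 1/4).
r to an offspring = 1/2 (one parent–offspring link: r = (1/2)^1 = 1/2).
r to a full niece or nephew = 0.25 (full aunt/uncle↔niece/nephew: two paths of length 3 through the shared grandparent pair: r = 2·(1/2)^3 = 1/4).
Summing one r·B term per recipient: 1·0.125·0.043 + 3·0.25·0.16 + 3·0.5·0.405 + 4·0.25·0.289 = 1.021875.
1.021875 > 0.69: the indirect benefit exceeds the cost.

Yes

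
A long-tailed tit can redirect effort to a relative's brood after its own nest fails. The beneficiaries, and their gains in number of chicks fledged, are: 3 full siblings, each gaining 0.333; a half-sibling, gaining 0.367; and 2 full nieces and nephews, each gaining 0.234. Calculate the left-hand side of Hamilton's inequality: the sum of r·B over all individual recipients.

0.70825

r to a full sibling = 0.5 (full sibs share both parents — two paths of length 2: r = 2·(1/2)^2 = 1/2).
r to a half-sibling = 1/4 (half-sibs share one parent — one path of length 2: r = (1/2)^2 = 1/4).
r to a full niece or nephew = 1/4 (full aunt/uncle↔niece/nephew: two paths of length 3 through the shared grandparent pair: r = 2·(1/2)^3 = 1/4).
Summing one r·B term per recipient: 3·0.5·0.333 + 1·0.25·0.367 + 2·0.25·0.234 = 0.70825.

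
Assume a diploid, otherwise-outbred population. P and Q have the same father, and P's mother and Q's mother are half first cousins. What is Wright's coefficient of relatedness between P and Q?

0.265625

Independent pedigree routes through distinct common ancestors add.
P and Q are related in two ways: half-sibs through their shared father (r = 1/4) and half second cousins through their mothers (r = 1/64).
r = 1/4 + 1/64 = 17/64 = 0.265625.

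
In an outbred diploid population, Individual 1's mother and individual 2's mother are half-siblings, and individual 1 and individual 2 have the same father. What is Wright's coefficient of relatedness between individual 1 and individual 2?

Wright's path rule: contributions from independent ancestry routes add.
Individual 1 and individual 2 are related in two ways: half first cousins through their mothers (r = 1/16) and half-sibs through their shared father (r = 1/4).
r = 1/16 + 1/4 = 5/16 = 0.3125.

0.3125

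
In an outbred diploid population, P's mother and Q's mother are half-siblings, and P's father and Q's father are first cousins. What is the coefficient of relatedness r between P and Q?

Wright's path rule: contributions from independent ancestry routes add.
P and Q are related in two ways: half first cousins through their mothers (r = 1/16) and second cousins through their fathers (r = 1/32).
r = 1/16 + 1/32 = 0.09375.

0.09375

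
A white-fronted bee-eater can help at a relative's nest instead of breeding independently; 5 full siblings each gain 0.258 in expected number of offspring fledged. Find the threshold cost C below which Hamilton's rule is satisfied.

r to a full sibling = 1/2 (full sibs share both parents — two paths of length 2: r = 2·(1/2)^2 = 1/2).
Hamilton's rule: n·r·B > C, so the trait is favored while C < n·r·B = 5·0.5·0.258 = 0.645.

0.645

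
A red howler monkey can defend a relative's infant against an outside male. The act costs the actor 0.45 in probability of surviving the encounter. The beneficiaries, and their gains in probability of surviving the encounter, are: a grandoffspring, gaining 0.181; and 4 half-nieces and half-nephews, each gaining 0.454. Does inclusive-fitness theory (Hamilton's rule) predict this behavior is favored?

Hamilton's rule: the trait is favored when the sum of r·B over every recipient exceeds the actor's cost C.
r to a grandoffspring = 0.25 (two parent–offspring links: r = (1/2)^2 = 1/4).
r to a half-niece or half-nephew = 1/8 (half-aunt/uncle↔niece/nephew: one path of length 3: r = (1/2)^3 = 1/8).
Summing one r·B term per recipient: 1·0.25·0.181 + 4·0.125·0.454 = 0.27225.
0.27225 < 0.45: the indirect benefit is less than the cost.

No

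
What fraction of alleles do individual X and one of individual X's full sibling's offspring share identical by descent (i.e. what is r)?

Each parent–offspring link contributes a factor of 1/2, and independent paths through distinct common ancestors add.
Full aunt/uncle↔niece/nephew: two paths of length 3 through the shared grandparent pair: r = 2·(1/2)^3 = 1/4.

0.25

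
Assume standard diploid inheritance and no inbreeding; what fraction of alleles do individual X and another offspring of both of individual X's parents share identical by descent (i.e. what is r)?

0.5

Each parent–offspring link contributes a factor of 1/2, and independent paths through distinct common ancestors add.
Full sibs share both parents — two paths of length 2: r = 2·(1/2)^2 = 1/2.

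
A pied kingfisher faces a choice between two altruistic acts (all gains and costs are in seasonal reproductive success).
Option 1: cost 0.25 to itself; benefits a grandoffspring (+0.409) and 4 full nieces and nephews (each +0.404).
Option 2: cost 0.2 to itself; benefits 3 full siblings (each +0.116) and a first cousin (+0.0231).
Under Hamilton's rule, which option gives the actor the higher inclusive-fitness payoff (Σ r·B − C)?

Option 1: r to a grandoffspring = 0.25.
Option 1: r to a full niece or nephew = 0.25.
Option 1: Σ r·B − C = (1·0.25·0.409 + 4·0.25·0.404) − 0.25 = 0.25625.
Option 2: r to a full sibling = 0.5.
Option 2: r to a first cousin = 0.125.
Option 2: Σ r·B − C = (3·0.5·0.116 + 1·0.125·0.0231) − 0.2 = -0.0231125.
Option 1 has the higher net inclusive-fitness payoff.

Option 1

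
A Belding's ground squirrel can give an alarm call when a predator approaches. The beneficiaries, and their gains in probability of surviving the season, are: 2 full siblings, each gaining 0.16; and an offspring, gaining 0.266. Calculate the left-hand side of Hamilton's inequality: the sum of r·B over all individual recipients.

0.293

r to a full sibling = 0.5 (full sibs share both parents — two paths of length 2: r = 2·(1/2)^2 = 1/2).
r to an offspring = 0.5 (one parent–offspring link: r = (1/2)^1 = 1/2).
Summing one r·B term per recipient: 2·0.5·0.16 + 1·0.5·0.266 = 0.293.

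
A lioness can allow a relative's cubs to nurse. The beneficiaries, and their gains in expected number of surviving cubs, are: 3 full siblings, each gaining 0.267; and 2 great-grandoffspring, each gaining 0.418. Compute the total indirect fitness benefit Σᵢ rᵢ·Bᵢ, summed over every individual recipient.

r to a full sibling = 1/2 (full sibs share both parents — two paths of length 2: r = 2·(1/2)^2 = 1/2).
r to a great-grandoffspring = 0.125 (three parent–offspring links: r = (1/2)^3 = 1/8).
Summing one r·B term per recipient: 3·0.5·0.267 + 2·0.125·0.418 = 0.505.

0.505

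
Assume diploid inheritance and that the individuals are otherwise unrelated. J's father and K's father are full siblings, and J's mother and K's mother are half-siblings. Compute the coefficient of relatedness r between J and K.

0.1875

Wright's path rule: contributions from independent ancestry routes add.
J and K are related in two ways: first cousins through their fathers (r = 1/8) and half first cousins through their mothers (r = 1/16).
r = 1/8 + 1/16 = 0.1875.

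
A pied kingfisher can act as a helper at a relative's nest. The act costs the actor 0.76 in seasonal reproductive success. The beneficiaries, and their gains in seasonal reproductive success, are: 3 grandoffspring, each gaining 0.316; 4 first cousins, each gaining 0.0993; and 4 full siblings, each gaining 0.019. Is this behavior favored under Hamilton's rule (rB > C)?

Hamilton's rule: the trait is favored when the sum of r·B over every recipient exceeds the actor's cost C.
r to a grandoffspring = 1/4 (two parent–offspring links: r = (1/2)^2 = 1/4).
r to a first cousin = 0.125 (first cousins share one grandparent pair — two paths of length 4: r = 2·(1/2)^4 = 1/8).
r to a full sibling = 0.5 (full sibs share both parents — two paths of length 2: r = 2·(1/2)^2 = 1/2).
Summing one r·B term per recipient: 3·0.25·0.316 + 4·0.125·0.0993 + 4·0.5·0.019 = 0.32465.
0.32465 < 0.76: the indirect benefit is less than the cost.

No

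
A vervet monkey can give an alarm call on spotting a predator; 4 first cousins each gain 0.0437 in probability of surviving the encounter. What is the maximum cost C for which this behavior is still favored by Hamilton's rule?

0.02185

r to a first cousin = 1/8 (first cousins share one grandparent pair — two paths of length 4: r = 2·(1/2)^4 = 1/8).
Hamilton's rule: n·r·B > C, so the trait is favored while C < n·r·B = 4·0.125·0.0437 = 0.02185.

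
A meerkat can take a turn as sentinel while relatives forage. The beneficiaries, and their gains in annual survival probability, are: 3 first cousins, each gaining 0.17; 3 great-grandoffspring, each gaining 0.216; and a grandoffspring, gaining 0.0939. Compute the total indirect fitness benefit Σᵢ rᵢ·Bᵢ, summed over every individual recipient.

r to a first cousin = 1/8 (first cousins share one grandparent pair — two paths of length 4: r = 2·(1/2)^4 = 1/8).
r to a great-grandoffspring = 1/8 (three parent–offspring links: r = (1/2)^3 = 1/8).
r to a grandoffspring = 1/4 (two parent–offspring links: r = (1/2)^2 = 1/4).
Summing one r·B term per recipient: 3·0.125·0.17 + 3·0.125·0.216 + 1·0.25·0.0939 = 0.168225.

0.168225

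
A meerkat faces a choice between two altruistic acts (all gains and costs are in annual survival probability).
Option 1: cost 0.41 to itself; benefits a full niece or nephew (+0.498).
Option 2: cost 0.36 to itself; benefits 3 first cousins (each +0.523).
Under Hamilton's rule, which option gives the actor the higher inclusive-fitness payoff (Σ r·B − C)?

Option 1: r to a full niece or nephew = 0.25.
Option 1: Σ r·B − C = (1·0.25·0.498) − 0.41 = -0.2855.
Option 2: r to a first cousin = 0.125.
Option 2: Σ r·B − C = (3·0.125·0.523) − 0.36 = -0.163875.
Option 2 has the higher net inclusive-fitness payoff.

Option 2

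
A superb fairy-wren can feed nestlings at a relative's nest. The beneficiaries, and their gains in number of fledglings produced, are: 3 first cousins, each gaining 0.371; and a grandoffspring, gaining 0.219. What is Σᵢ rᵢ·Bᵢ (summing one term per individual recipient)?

0.193875

r to a first cousin = 1/8 (first cousins share one grandparent pair — two paths of length 4: r = 2·(1/2)^4 = 1/8).
r to a grandoffspring = 0.25 (two parent–offspring links: r = (1/2)^2 = 1/4).
Summing one r·B term per recipient: 3·0.125·0.371 + 1·0.25·0.219 = 0.193875.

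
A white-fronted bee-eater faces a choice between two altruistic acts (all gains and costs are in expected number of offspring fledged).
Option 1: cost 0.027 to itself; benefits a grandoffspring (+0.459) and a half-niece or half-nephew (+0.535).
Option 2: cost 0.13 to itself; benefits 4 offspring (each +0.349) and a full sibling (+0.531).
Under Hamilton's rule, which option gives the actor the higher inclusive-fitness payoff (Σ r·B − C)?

Option 2

Option 1: r to a grandoffspring = 0.25.
Option 1: r to a half-niece or half-nephew = 0.125.
Option 1: Σ r·B − C = (1·0.25·0.459 + 1·0.125·0.535) − 0.027 = 0.154625.
Option 2: r to an offspring = 0.5.
Option 2: r to a full sibling = 0.5.
Option 2: Σ r·B − C = (4·0.5·0.349 + 1·0.5·0.531) − 0.13 = 0.8335.
Option 2 has the higher net inclusive-fitness payoff.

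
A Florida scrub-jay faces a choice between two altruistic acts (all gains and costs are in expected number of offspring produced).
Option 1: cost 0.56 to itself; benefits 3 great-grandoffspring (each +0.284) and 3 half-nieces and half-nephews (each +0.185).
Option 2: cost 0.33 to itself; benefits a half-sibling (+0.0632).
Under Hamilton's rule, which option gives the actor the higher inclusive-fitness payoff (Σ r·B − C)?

Option 1: r to a great-grandoffspring = 0.125.
Option 1: r to a half-niece or half-nephew = 0.125.
Option 1: Σ r·B − C = (3·0.125·0.284 + 3·0.125·0.185) − 0.56 = -0.384125.
Option 2: r to a half-sibling = 0.25.
Option 2: Σ r·B − C = (1·0.25·0.0632) − 0.33 = -0.3142.
Option 2 has the higher net inclusive-fitness payoff.

Option 2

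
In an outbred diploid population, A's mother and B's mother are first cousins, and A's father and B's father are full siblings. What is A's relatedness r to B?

0.15625

Relatedness sums over independent paths through distinct common ancestors.
A and B are related in two ways: second cousins through their mothers (r = 1/32) and first cousins through their fathers (r = 1/8).
r = 1/32 + 1/8 = 5/32 = 0.15625.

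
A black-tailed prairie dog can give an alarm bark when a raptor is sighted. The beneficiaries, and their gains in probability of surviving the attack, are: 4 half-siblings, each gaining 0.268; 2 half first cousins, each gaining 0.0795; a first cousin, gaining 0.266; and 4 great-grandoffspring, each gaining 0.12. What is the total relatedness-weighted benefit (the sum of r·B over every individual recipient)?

0.3711875

r to a half-sibling = 0.25 (half-sibs share one parent — one path of length 2: r = (1/2)^2 = 1/4).
r to a half first cousin = 1/16 (half first cousins share one grandparent — one path of length 4: r = (1/2)^4 = 1/16).
r to a first cousin = 1/8 (first cousins share one grandparent pair — two paths of length 4: r = 2·(1/2)^4 = 1/8).
r to a great-grandoffspring = 1/8 (three parent–offspring links: r = (1/2)^3 = 1/8).
Summing one r·B term per recipient: 4·0.25·0.268 + 2·0.0625·0.0795 + 1·0.125·0.266 + 4·0.125·0.12 = 0.3711875.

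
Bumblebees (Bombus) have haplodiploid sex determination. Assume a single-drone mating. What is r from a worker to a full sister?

0.75

Haplodiploid full sisters inherit their father's entire haploid genome identically (contributing 1/2) and on average half of their mother's contribution (1/2 · 1/2 = 1/4); r = 1/2 + 1/4 = 3/4.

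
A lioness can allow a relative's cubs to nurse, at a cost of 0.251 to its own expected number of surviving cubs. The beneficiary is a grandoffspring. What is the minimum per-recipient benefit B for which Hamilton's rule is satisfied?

1.004

r to a grandoffspring = 0.25 (two parent–offspring links: r = (1/2)^2 = 1/4).
Hamilton's rule with n recipients of equal r: n·r·B > C, so B > C/(n·r) = 0.251/(1·0.25) = 1.004.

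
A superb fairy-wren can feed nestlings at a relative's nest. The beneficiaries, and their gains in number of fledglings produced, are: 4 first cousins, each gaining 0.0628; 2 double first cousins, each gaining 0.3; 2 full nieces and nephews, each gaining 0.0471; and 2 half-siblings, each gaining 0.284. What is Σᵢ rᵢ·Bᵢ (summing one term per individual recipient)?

0.34695

r to a first cousin = 0.125 (first cousins share one grandparent pair — two paths of length 4: r = 2·(1/2)^4 = 1/8).
r to a double first cousin = 1/4 (double first cousins share both grandparent pairs — four paths of length 4: r = 4·(1/2)^4 = 1/4).
r to a full niece or nephew = 1/4 (full aunt/uncle↔niece/nephew: two paths of length 3 through the shared grandparent pair: r = 2·(1/2)^3 = 1/4).
r to a half-sibling = 0.25 (half-sibs share one parent — one path of length 2: r = (1/2)^2 = 1/4).
Summing one r·B term per recipient: 4·0.125·0.0628 + 2·0.25·0.3 + 2·0.25·0.0471 + 2·0.25·0.284 = 0.34695.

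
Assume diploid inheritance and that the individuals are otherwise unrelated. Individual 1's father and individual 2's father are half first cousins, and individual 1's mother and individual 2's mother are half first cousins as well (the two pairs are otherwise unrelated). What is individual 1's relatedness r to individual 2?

With two independent routes of shared ancestry, r is the sum of the two contributions.
Individual 1 and individual 2 are related in two ways: half second cousins through their fathers (r = 1/64) and half second cousins through their mothers (r = 1/64).
r = 1/64 + 1/64 = 0.03125.

0.03125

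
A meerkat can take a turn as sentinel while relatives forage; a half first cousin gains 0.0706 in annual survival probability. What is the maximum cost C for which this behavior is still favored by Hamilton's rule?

r to a half first cousin = 0.0625 (half first cousins share one grandparent — one path of length 4: r = (1/2)^4 = 1/16).
Hamilton's rule: n·r·B > C, so the trait is favored while C < n·r·B = 1·0.0625·0.0706 = 0.0044125.

0.0044125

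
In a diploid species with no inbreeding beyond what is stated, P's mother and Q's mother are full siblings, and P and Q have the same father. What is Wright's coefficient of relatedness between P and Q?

0.375

Wright's path rule: contributions from independent ancestry routes add.
P and Q are related in two ways: first cousins through their mothers (r = 1/8) and half-sibs through their shared father (r = 1/4).
r = 1/8 + 1/4 = 3/8 = 0.375.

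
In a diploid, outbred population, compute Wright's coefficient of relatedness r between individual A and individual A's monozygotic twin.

1

Each parent–offspring link contributes a factor of 1/2, and independent paths through distinct common ancestors add.
Monozygotic twins share every allele identical by descent: r = 1.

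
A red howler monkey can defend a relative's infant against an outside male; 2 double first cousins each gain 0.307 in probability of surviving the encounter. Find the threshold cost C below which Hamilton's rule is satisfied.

0.1535

r to a double first cousin = 1/4 (double first cousins share both grandparent pairs — four paths of length 4: r = 4·(1/2)^4 = 1/4).
Hamilton's rule: n·r·B > C, so the trait is favored while C < n·r·B = 2·0.25·0.307 = 0.1535.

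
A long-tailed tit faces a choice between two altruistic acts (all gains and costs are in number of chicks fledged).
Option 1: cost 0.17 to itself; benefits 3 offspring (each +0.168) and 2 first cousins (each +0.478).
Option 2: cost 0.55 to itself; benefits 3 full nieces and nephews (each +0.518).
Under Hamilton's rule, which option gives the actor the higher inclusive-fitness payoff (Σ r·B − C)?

Option 1: r to an offspring = 0.5.
Option 1: r to a first cousin = 0.125.
Option 1: Σ r·B − C = (3·0.5·0.168 + 2·0.125·0.478) − 0.17 = 0.2015.
Option 2: r to a full niece or nephew = 0.25.
Option 2: Σ r·B − C = (3·0.25·0.518) − 0.55 = -0.1615.
Option 1 has the higher net inclusive-fitness payoff.

Option 1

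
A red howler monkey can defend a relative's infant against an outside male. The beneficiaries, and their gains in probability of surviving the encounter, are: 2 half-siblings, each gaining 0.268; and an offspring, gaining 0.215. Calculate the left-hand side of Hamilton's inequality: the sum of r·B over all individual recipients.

0.2415

r to a half-sibling = 0.25 (half-sibs share one parent — one path of length 2: r = (1/2)^2 = 1/4).
r to an offspring = 0.5 (one parent–offspring link: r = (1/2)^1 = 1/2).
Summing one r·B term per recipient: 2·0.25·0.268 + 1·0.5·0.215 = 0.2415.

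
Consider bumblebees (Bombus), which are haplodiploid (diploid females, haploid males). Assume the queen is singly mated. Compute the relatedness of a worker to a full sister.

Haplodiploid full sisters inherit their father's entire haploid genome identically (contributing 1/2) and on average half of their mother's contribution (1/2 · 1/2 = 1/4); r = 1/2 + 1/4 = 3/4.

0.75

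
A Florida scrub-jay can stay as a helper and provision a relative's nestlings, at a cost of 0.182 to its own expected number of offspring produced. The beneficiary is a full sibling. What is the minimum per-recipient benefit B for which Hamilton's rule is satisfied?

0.364

r to a full sibling = 1/2 (full sibs share both parents — two paths of length 2: r = 2·(1/2)^2 = 1/2).
Hamilton's rule with n recipients of equal r: n·r·B > C, so B > C/(n·r) = 0.182/(1·0.5) = 0.364.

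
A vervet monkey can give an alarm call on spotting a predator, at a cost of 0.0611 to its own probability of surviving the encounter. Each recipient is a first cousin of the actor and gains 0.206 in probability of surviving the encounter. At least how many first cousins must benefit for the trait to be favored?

r to a first cousin = 1/8 (first cousins share one grandparent pair — two paths of length 4: r = 2·(1/2)^4 = 1/8).
Hamilton's rule: n·r·B > C  ⇒  n > C/(r·B) = 0.0611/(0.125·0.206) = 2.373.
The smallest integer exceeding 2.373 is 3.

3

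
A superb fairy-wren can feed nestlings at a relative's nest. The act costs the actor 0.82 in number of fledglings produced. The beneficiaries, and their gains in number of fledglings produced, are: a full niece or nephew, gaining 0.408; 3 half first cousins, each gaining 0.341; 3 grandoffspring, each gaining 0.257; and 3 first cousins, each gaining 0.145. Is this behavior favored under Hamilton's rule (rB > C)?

Hamilton's rule: the trait is favored when the sum of r·B over every recipient exceeds the actor's cost C.
r to a full niece or nephew = 1/4 (full aunt/uncle↔niece/nephew: two paths of length 3 through the shared grandparent pair: r = 2·(1/2)^3 = 1/4).
r to a half first cousin = 0.0625 (half first cousins share one grandparent — one path of length 4: r = (1/2)^4 = 1/16).
r to a grandoffspring = 1/4 (two parent–offspring links: r = (1/2)^2 = 1/4).
r to a first cousin = 1/8 (first cousins share one grandparent pair — two paths of length 4: r = 2·(1/2)^4 = 1/8).
Summing one r·B term per recipient: 1·0.25·0.408 + 3·0.0625·0.341 + 3·0.25·0.257 + 3·0.125·0.145 = 0.4130625.
0.4130625 < 0.82: the indirect benefit is less than the cost.

No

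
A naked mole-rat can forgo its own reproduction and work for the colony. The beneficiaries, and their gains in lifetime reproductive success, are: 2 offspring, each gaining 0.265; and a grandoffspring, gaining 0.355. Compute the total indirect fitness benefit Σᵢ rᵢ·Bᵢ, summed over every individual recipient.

0.35375

r to an offspring = 0.5 (one parent–offspring link: r = (1/2)^1 = 1/2).
r to a grandoffspring = 0.25 (two parent–offspring links: r = (1/2)^2 = 1/4).
Summing one r·B term per recipient: 2·0.5·0.265 + 1·0.25·0.355 = 0.35375.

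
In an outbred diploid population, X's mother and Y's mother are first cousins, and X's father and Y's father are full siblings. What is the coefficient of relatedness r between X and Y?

0.15625

Relatedness sums over independent paths through distinct common ancestors.
X and Y are related in two ways: second cousins through their mothers (r = 1/32) and first cousins through their fathers (r = 1/8).
r = 1/32 + 1/8 = 0.15625.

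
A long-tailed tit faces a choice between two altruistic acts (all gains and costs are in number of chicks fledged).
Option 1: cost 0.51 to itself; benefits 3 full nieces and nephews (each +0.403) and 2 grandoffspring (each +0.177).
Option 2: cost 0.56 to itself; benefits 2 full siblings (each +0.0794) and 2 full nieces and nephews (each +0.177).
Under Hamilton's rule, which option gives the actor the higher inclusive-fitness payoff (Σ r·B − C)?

Option 1: r to a full niece or nephew = 0.25.
Option 1: r to a grandoffspring = 0.25.
Option 1: Σ r·B − C = (3·0.25·0.403 + 2·0.25·0.177) − 0.51 = -0.11925.
Option 2: r to a full sibling = 0.5.
Option 2: r to a full niece or nephew = 0.25.
Option 2: Σ r·B − C = (2·0.5·0.0794 + 2·0.25·0.177) − 0.56 = -0.3921.
Option 1 has the higher net inclusive-fitness payoff.

Option 1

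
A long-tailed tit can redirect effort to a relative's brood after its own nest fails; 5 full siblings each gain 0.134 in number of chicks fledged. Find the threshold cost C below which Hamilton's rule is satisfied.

0.335

r to a full sibling = 1/2 (full sibs share both parents — two paths of length 2: r = 2·(1/2)^2 = 1/2).
Hamilton's rule: n·r·B > C, so the trait is favored while C < n·r·B = 5·0.5·0.134 = 0.335.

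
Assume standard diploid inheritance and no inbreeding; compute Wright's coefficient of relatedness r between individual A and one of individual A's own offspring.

Each parent–offspring link contributes a factor of 1/2, and independent paths through distinct common ancestors add.
One parent–offspring link: r = (1/2)^1 = 1/2.

0.5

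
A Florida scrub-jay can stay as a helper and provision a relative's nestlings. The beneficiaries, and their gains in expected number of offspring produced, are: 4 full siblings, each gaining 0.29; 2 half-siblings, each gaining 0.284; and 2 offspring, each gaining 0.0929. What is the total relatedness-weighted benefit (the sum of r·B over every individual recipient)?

0.8149

r to a full sibling = 0.5 (full sibs share both parents — two paths of length 2: r = 2·(1/2)^2 = 1/2).
r to a half-sibling = 0.25 (half-sibs share one parent — one path of length 2: r = (1/2)^2 = 1/4).
r to an offspring = 0.5 (one parent–offspring link: r = (1/2)^1 = 1/2).
Summing one r·B term per recipient: 4·0.5·0.29 + 2·0.25·0.284 + 2·0.5·0.0929 = 0.8149.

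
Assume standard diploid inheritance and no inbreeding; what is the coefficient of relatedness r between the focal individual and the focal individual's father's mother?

Each parent–offspring link contributes a factor of 1/2, and independent paths through distinct common ancestors add.
Two parent–offspring links: r = (1/2)^2 = 1/4.

0.25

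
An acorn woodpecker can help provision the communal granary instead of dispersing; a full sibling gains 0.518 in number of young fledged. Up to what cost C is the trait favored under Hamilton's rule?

r to a full sibling = 1/2 (full sibs share both parents — two paths of length 2: r = 2·(1/2)^2 = 1/2).
Hamilton's rule: n·r·B > C, so the trait is favored while C < n·r·B = 1·0.5·0.518 = 0.259.

0.259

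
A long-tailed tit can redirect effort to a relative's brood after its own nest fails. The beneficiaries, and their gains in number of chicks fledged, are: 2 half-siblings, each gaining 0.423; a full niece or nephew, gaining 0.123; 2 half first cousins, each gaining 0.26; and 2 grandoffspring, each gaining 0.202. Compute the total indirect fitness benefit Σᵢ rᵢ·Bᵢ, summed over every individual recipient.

0.37575

r to a half-sibling = 1/4 (half-sibs share one parent — one path of length 2: r = (1/2)^2 = 1/4).
r to a full niece or nephew = 0.25 (full aunt/uncle↔niece/nephew: two paths of length 3 through the shared grandparent pair: r = 2·(1/2)^3 = 1/4).
r to a half first cousin = 1/16 (half first cousins share one grandparent — one path of length 4: r = (1/2)^4 = 1/16).
r to a grandoffspring = 0.25 (two parent–offspring links: r = (1/2)^2 = 1/4).
Summing one r·B term per recipient: 2·0.25·0.423 + 1·0.25·0.123 + 2·0.0625·0.26 + 2·0.25·0.202 = 0.37575.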